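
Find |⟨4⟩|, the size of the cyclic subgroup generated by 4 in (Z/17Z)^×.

The order of 4 must divide φ(17) = 17 − 1 = 16 = 2^4.
Divisors of 16: 1, 2, 4, 8, 16.
Test each divisor d:
4^1 ≡ 4
4^2 ≡ 16
4^4 ≡ 1
Hence ord(4) = 4.

4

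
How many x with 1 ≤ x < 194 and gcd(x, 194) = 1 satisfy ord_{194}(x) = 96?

32

φ(194) = φ(2)·φ(97) = 1·96 = 96 = 2^5 · 3.
(Z/194Z)^× is cyclic (|G| = 96); a cyclic group of order m has exactly φ(d) elements of each order d | m, and none otherwise.
96 = 2^5 · 3 divides 96, and φ(96) = 32.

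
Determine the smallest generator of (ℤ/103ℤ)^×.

5

φ(103) = 103 − 1 = 102 = 2 · 3 · 17.
g is a primitive root iff g^(102/q) ≢ 1 (mod 103) for each prime q ∈ {2, 3, 17}.
g = 2: 2^51 ≡ 1 — hits 1, so not a primitive root.
g = 3: 3^51 ≡ 102; 3^34 ≡ 1 — hits 1, so not a primitive root.
g = 4: 4^51 ≡ 1 — hits 1, so not a primitive root.
g = 5: 5^51 ≡ 102; 5^34 ≡ 56; 5^6 ≡ 72 — none is 1, so 5 is a primitive root.
The smallest primitive root modulo 103 is 5.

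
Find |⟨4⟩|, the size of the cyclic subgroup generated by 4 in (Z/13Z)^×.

6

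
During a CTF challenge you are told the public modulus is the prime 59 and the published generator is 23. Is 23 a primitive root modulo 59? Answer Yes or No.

φ(59) = 59 − 1 = 58 = 2 · 29.
It suffices to check that the order of 23 is not a proper divisor of 58: compute 23^(58/q) for q ∈ {2, 29}.
23^29 ≡ 58 (mod 59)  [q = 2: ≢ 1 ✓]
23^2 ≡ 57 (mod 59)  [q = 29: ≢ 1 ✓]
Every test exponent gives a nontrivial residue, hence 23 generates the full group.

Yes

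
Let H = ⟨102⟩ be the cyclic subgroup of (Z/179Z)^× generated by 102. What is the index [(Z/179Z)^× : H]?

ord(102) | φ(179) = 179 − 1 = 178 = 2 · 89.
Divisors of 178: 1, 2, 89, 178.
Check 102^d mod 179 for each divisor in increasing order:
102^1 ≡ 102 (mod 179)
102^2 ≡ 22 (mod 179)
102^89 ≡ 178 (mod 179)
102^178 ≡ 1 (mod 179) ✓
So ord_179(102) = 178, hence |⟨102⟩| = 178.
Index = |(Z/179Z)^×| / |⟨102⟩| = 178 / 178 = 1.

1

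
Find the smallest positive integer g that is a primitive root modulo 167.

φ(167) = 167 − 1 = 166 = 2 · 83.
g is a primitive root iff g^(166/q) ≢ 1 (mod 167) for each prime q ∈ {2, 83}.
g = 2: 2^83 ≡ 1 — hits 1, so not a primitive root.
g = 3: 3^83 ≡ 1 — hits 1, so not a primitive root.
g = 4: 4^83 ≡ 1 — hits 1, so not a primitive root.
g = 5: 5^83 ≡ 166; 5^2 ≡ 25 — none is 1, so 5 is a primitive root.
Hence the least primitive root of 167 is 5.

5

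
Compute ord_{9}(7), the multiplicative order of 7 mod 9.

3

The order of 7 must divide φ(9) = φ(3^2) = 3·(3−1) = 6 = 2 · 3.
Divisors of 6: 1, 2, 3, 6.
Check 7^d mod 9 for each divisor in increasing order:
7^1 ≡ 7
7^2 ≡ 4
7^3 ≡ 1
Therefore the multiplicative order of 7 modulo 9 is 3.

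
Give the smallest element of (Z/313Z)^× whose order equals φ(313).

10

φ(313) = 313 − 1 = 312 = 2^3 · 3 · 13.
g is a primitive root iff g^(312/q) ≢ 1 (mod 313) for each prime q ∈ {2, 3, 13}.
g = 2: 2^156 ≡ 1 — hits 1, so not a primitive root.
g = 3: 3^156 ≡ 1 — hits 1, so not a primitive root.
g = 4: 4^156 ≡ 1 — hits 1, so not a primitive root.
g = 5: 5^156 ≡ 312; 5^104 ≡ 1 — hits 1, so not a primitive root.
g = 6: 6^156 ≡ 1 — hits 1, so not a primitive root.
g = 7: 7^156 ≡ 312; 7^104 ≡ 1 — hits 1, so not a primitive root.
g = 8: 8^156 ≡ 1 — hits 1, so not a primitive root.
g = 9: 9^156 ≡ 1 — hits 1, so not a primitive root.
g = 10: 10^156 ≡ 312; 10^104 ≡ 214; 10^24 ≡ 103 — none is 1, so 10 is a primitive root.
Hence the least primitive root of 313 is 10.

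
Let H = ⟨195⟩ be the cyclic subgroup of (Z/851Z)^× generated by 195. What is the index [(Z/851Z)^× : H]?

12

Since 195 ∈ (Z/851Z)^×, its order divides φ(851) = φ(23·37) = (23−1)·(37−1) = 22·36 = 792 = 2^3 · 3^2 · 11.
Divisors of 792: 1, 2, 3, 4, 6, 8, 9, 11, 12, 18, 22, 24, 33, 36, 44, 66, 72, 88, 99, 132, 198, 264, 396, 792.
Test each divisor d:
195^1 ≡ 195 (mod 851)
195^2 ≡ 581 (mod 851)
195^3 ≡ 112 (mod 851)
195^4 ≡ 565 (mod 851)
195^6 ≡ 630 (mod 851)
195^8 ≡ 100 (mod 851)
195^9 ≡ 778 (mod 851)
195^11 ≡ 137 (mod 851)
195^12 ≡ 334 (mod 851)
195^18 ≡ 223 (mod 851)
195^22 ≡ 47 (mod 851)
195^24 ≡ 75 (mod 851)
195^33 ≡ 482 (mod 851)
195^36 ≡ 371 (mod 851)
195^44 ≡ 507 (mod 851)
195^66 ≡ 1 (mod 851) ✓
The order of 195 is 66, so the subgroup it generates has 66 elements.
The index is φ(851) / ord(195) = 792 / 66 = 12.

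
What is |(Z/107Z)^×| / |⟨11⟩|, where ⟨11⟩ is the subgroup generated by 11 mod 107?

2

Since 11 ∈ (Z/107Z)^×, its order divides φ(107) = 107 − 1 = 106 = 2 · 53.
Divisors of 106: 1, 2, 53, 106.
Evaluate successive powers at the divisors of 106:
11^1 ≡ 11 (mod 107)
11^2 ≡ 14 (mod 107)
11^53 ≡ 1 (mod 107) ✓
The order of 11 is 53, so the subgroup it generates has 53 elements.
The index is φ(107) / ord(11) = 106 / 53 = 2.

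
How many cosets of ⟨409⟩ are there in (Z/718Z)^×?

2

ord(409) | φ(718) = φ(2)·φ(359) = 1·358 = 358 = 2 · 179.
Divisors of 358: 1, 2, 179, 358.
Test each divisor d:
409^1 ≡ 409 (mod 718)
409^2 ≡ 705 (mod 718)
409^179 ≡ 1 (mod 718) ✓
Thus |⟨409⟩| = ord(409) = 179.
Index = |(Z/718Z)^×| / |⟨409⟩| = 358 / 179 = 2.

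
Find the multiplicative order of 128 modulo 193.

ord(128) | φ(193) = 193 − 1 = 192 = 2^6 · 3.
Divisors of 192: 1, 2, 3, 4, 6, 8, 12, 16, 24, 32, 48, 64, 96, 192.
Test each divisor d:
128^1 ≡ 128 (mod 193)
128^2 ≡ 172 (mod 193)
128^3 ≡ 14 (mod 193)
128^4 ≡ 55 (mod 193)
128^6 ≡ 3 (mod 193)
128^8 ≡ 130 (mod 193)
128^12 ≡ 9 (mod 193)
128^16 ≡ 109 (mod 193)
128^24 ≡ 81 (mod 193)
128^32 ≡ 108 (mod 193)
128^48 ≡ 192 (mod 193)
128^64 ≡ 84 (mod 193)
128^96 ≡ 1 (mod 193) ✓
The smallest such exponent is 96, so the order of 128 is 96.

96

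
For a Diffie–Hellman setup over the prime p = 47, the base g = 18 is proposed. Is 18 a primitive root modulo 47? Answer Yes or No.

No

φ(47) = 47 − 1 = 46 = 2 · 23.
Test 18^(46/q) mod 47 for each prime factor q of 46:
18^23 ≡ 1 (mod 47)  [q = 2: ≡ 1 ✗]
18^2 ≡ 42 (mod 47)  [q = 23: ≢ 1 ✓]
The check at q = 2 fails, so 18 generates a proper subgroup.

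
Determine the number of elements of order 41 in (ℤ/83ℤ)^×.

40

φ(83) = 83 − 1 = 82 = 2 · 41.
(Z/83Z)^× is cyclic (|G| = 82); a cyclic group of order m has exactly φ(d) elements of each order d | m, and none otherwise.
41 | 82, and φ(41) = 41 − 1 = 40.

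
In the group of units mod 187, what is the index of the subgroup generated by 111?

20

By Lagrange's theorem, ord_187(111) divides φ(187) = φ(11·17) = (11−1)·(17−1) = 10·16 = 160 = 2^5 · 5.
Divisors of 160: 1, 2, 4, 5, 8, 10, 16, 20, 32, 40, 80, 160.
Check 111^d mod 187 for each divisor in increasing order:
111^1 ≡ 111 (mod 187)
111^2 ≡ 166 (mod 187)
111^4 ≡ 67 (mod 187)
111^5 ≡ 144 (mod 187)
111^8 ≡ 1 (mod 187) ✓
So ord_187(111) = 8, hence |⟨111⟩| = 8.
[(Z/187Z)^× : ⟨111⟩] = 160/8 = 20.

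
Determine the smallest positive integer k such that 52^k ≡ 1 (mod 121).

110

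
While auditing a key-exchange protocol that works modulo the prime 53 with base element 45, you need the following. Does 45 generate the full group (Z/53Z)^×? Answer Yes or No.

φ(53) = 53 − 1 = 52 = 2^2 · 13.
An element g generates (Z/53Z)^× iff g^(52/q) ≢ 1 (mod 53) for each prime q ∈ {2, 13}.
45^26 ≡ 52 (mod 53)  [q = 2: ≢ 1 ✓]
45^4 ≡ 15 (mod 53)  [q = 13: ≢ 1 ✓]
Every test exponent gives a nontrivial residue, hence 45 generates the full group.

Yes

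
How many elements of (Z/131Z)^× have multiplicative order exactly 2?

1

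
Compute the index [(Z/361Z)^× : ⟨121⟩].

6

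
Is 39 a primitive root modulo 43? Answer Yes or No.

φ(43) = 43 − 1 = 42 = 2 · 3 · 7.
39 is a primitive root mod 43 iff 39^(φ(43)/q) ≢ 1 for every prime q | φ(43), i.e. q ∈ {2, 3, 7}.
39^21 ≡ 42 (mod 43)  [q = 2: ≢ 1 ✓]
39^14 ≡ 1 (mod 43)  [q = 3: ≡ 1 ✗]
39^6 ≡ 11 (mod 43)  [q = 7: ≢ 1 ✓]
The check at q = 3 fails, so 39 generates a proper subgroup.

No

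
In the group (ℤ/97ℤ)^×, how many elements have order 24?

8

φ(97) = 97 − 1 = 96 = 2^5 · 3.
Since (Z/97Z)^× is cyclic of order 96, the number of elements of order d is φ(d) when d | 96 and 0 otherwise.
24 = 2^3 · 3 divides 96, and φ(24) = 8.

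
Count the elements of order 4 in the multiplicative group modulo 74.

φ(74) = φ(2)·φ(37) = 1·36 = 36 = 2^2 · 3^2.
In a cyclic group of order 36, there are φ(d) elements of order d for each divisor d of 36, and zero for non-divisors.
4 = 2^2 divides 36, and φ(4) = 2.

2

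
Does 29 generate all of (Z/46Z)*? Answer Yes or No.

φ(46) = φ(2)·φ(23) = 1·22 = 22 = 2 · 11.
29 is a primitive root mod 46 iff 29^(φ(46)/q) ≢ 1 for every prime q | φ(46), i.e. q ∈ {2, 11}.
29^11 ≡ 1 (mod 46)  [q = 2: ≡ 1 ✗]
29^2 ≡ 13 (mod 46)  [q = 11: ≢ 1 ✓]
29^11 ≡ 1 shows ord(29) | 11, strictly less than φ(46); not a primitive root.

No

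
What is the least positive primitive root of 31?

3

φ(31) = 31 − 1 = 30 = 2 · 3 · 5.
g is a primitive root iff g^(30/q) ≢ 1 (mod 31) for each prime q ∈ {2, 3, 5}.
g = 2: 2^15 ≡ 1 — hits 1, so not a primitive root.
g = 3: 3^15 ≡ 30; 3^10 ≡ 25; 3^6 ≡ 16 — none is 1, so 3 is a primitive root.
Hence the least primitive root of 31 is 3.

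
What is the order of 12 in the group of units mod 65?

4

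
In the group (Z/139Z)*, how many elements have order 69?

44

φ(139) = 139 − 1 = 138 = 2 · 3 · 23.
Since (Z/139Z)^× is cyclic of order 138, the number of elements of order d is φ(d) when d | 138 and 0 otherwise.
69 = 3 · 23 divides 138, and φ(69) = 44.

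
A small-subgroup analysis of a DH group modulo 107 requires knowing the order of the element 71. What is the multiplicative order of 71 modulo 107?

106

By Lagrange's theorem, ord_107(71) divides φ(107) = 107 − 1 = 106 = 2 · 53.
Divisors of 106: 1, 2, 53, 106.
Compute 71^d (mod 107) for the divisors d until we hit 1:
71^1 ≡ 71 (mod 107)
71^2 ≡ 12 (mod 107)
71^53 ≡ 106 (mod 107)
71^106 ≡ 1 (mod 107) ✓
Hence ord(71) = 106.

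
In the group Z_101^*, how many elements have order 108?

φ(101) = 101 − 1 = 100 = 2^2 · 5^2.
(Z/101Z)^× is cyclic (|G| = 100); a cyclic group of order m has exactly φ(d) elements of each order d | m, and none otherwise.
Since 108 ∤ 100, the count is 0.

0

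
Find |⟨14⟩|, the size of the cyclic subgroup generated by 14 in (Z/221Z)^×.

16

Since 14 ∈ (Z/221Z)^×, its order divides φ(221) = φ(13·17) = (13−1)·(17−1) = 12·16 = 192 = 2^6 · 3.
Divisors of 192: 1, 2, 3, 4, 6, 8, 12, 16, 24, 32, 48, 64, 96, 192.
Test each divisor d:
14^1 ≡ 14 (mod 221)
14^2 ≡ 196 (mod 221)
14^3 ≡ 92 (mod 221)
14^4 ≡ 183 (mod 221)
14^6 ≡ 66 (mod 221)
14^8 ≡ 118 (mod 221)
14^12 ≡ 157 (mod 221)
14^16 ≡ 1 (mod 221) ✓
Therefore the multiplicative order of 14 modulo 221 is 16.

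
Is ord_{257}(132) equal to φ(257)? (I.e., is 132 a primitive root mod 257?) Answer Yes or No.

φ(257) = 257 − 1 = 256 = 2^8.
An element g generates (Z/257Z)^× iff g^(256/q) ≢ 1 (mod 257) for each prime q ∈ {2}.
132^128 ≡ 256 (mod 257)  [q = 2: ≢ 1 ✓]
None equal 1, so ord_257(132) = 256: 132 is a primitive root.

Yes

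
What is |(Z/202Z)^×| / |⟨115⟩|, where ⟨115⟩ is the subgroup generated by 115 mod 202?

ord(115) | φ(202) = φ(2)·φ(101) = 1·100 = 100 = 2^2 · 5^2.
Divisors of 100: 1, 2, 4, 5, 10, 20, 25, 50, 100.
Check 115^d mod 202 for each divisor in increasing order:
115^1 ≡ 115 (mod 202)
115^2 ≡ 95 (mod 202)
115^4 ≡ 137 (mod 202)
115^5 ≡ 201 (mod 202)
115^10 ≡ 1 (mod 202) ✓
So ord_202(115) = 10, hence |⟨115⟩| = 10.
[(Z/202Z)^× : ⟨115⟩] = 100/10 = 10.

10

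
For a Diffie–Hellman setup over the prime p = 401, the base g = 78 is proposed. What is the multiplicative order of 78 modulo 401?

200

The order of 78 must divide φ(401) = 401 − 1 = 400 = 2^4 · 5^2.
Divisors of 400: 1, 2, 4, 5, 8, 10, 16, 20, 25, 40, 50, 80, 100, 200, 400.
Evaluate successive powers at the divisors of 400:
78^1 ≡ 78
78^2 ≡ 69
78^4 ≡ 350
78^5 ≡ 32
78^8 ≡ 195
78^10 ≡ 222
78^16 ≡ 331
78^20 ≡ 362
78^25 ≡ 356
78^40 ≡ 318
78^50 ≡ 20
78^80 ≡ 72
78^100 ≡ 400
78^200 ≡ 1
So ord_401(78) = 200.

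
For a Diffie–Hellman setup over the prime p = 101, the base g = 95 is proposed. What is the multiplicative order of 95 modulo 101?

ord(95) | φ(101) = 101 − 1 = 100 = 2^2 · 5^2.
Divisors of 100: 1, 2, 4, 5, 10, 20, 25, 50, 100.
Test each divisor d:
95^1 ≡ 95 (mod 101)
95^2 ≡ 36 (mod 101)
95^4 ≡ 84 (mod 101)
95^5 ≡ 1 (mod 101) ✓
Therefore the multiplicative order of 95 modulo 101 is 5.

5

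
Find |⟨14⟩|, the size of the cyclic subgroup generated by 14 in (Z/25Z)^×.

ord(14) | φ(25) = φ(5^2) = 5·(5−1) = 20 = 2^2 · 5.
Divisors of 20: 1, 2, 4, 5, 10, 20.
Compute 14^d (mod 25) for the divisors d until we hit 1:
14^1 ≡ 14 (mod 25)
14^2 ≡ 21 (mod 25)
14^4 ≡ 16 (mod 25)
14^5 ≡ 24 (mod 25)
14^10 ≡ 1 (mod 25) ✓
Hence ord(14) = 10.

10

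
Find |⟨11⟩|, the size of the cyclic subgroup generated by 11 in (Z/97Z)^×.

The order of 11 must divide φ(97) = 97 − 1 = 96 = 2^5 · 3.
Divisors of 96: 1, 2, 3, 4, 6, 8, 12, 16, 24, 32, 48, 96.
Compute 11^d (mod 97) for the divisors d until we hit 1:
11^1 ≡ 11 (mod 97)
11^2 ≡ 24 (mod 97)
11^3 ≡ 70 (mod 97)
11^4 ≡ 91 (mod 97)
11^6 ≡ 50 (mod 97)
11^8 ≡ 36 (mod 97)
11^12 ≡ 75 (mod 97)
11^16 ≡ 35 (mod 97)
11^24 ≡ 96 (mod 97)
11^32 ≡ 61 (mod 97)
11^48 ≡ 1 (mod 97) ✓
The smallest such exponent is 48, so the order of 11 is 48.

48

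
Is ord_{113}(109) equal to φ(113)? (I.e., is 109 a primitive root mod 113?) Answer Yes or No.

No

φ(113) = 113 − 1 = 112 = 2^4 · 7.
It suffices to check that the order of 109 is not a proper divisor of 112: compute 109^(112/q) for q ∈ {2, 7}.
109^56 ≡ 1 (mod 113)  [q = 2: ≡ 1 ✗]
109^16 ≡ 16 (mod 113)  [q = 7: ≢ 1 ✓]
Since 109^56 ≡ 1, the order of 109 divides 56 < 112, so 109 is not a primitive root.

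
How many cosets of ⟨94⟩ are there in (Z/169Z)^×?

4

Since 94 ∈ (Z/169Z)^×, its order divides φ(169) = φ(13^2) = 13·(13−1) = 156 = 2^2 · 3 · 13.
Divisors of 156: 1, 2, 3, 4, 6, 12, 13, 26, 39, 52, 78, 156.
Evaluate successive powers at the divisors of 156:
94^1 ≡ 94
94^2 ≡ 48
94^3 ≡ 118
94^4 ≡ 107
94^6 ≡ 66
94^12 ≡ 131
94^13 ≡ 146
94^26 ≡ 22
94^39 ≡ 1
So ord_169(94) = 39, hence |⟨94⟩| = 39.
The index is φ(169) / ord(94) = 156 / 39 = 4.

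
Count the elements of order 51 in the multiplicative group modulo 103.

32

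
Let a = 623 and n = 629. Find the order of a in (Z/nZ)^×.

16

The order of 623 must divide φ(629) = φ(17·37) = (17−1)·(37−1) = 16·36 = 576 = 2^6 · 3^2.
Divisors of 576: 1, 2, 3, 4, 6, 8, 9, 12, 16, 18, 24, 32, 36, 48, 64, 72, 96, 144, 192, 288, 576.
Evaluate successive powers at the divisors of 576:
623^1 ≡ 623 (mod 629)
623^2 ≡ 36 (mod 629)
623^3 ≡ 413 (mod 629)
623^4 ≡ 38 (mod 629)
623^6 ≡ 110 (mod 629)
623^8 ≡ 186 (mod 629)
623^9 ≡ 142 (mod 629)
623^12 ≡ 149 (mod 629)
623^16 ≡ 1 (mod 629) ✓
So ord_629(623) = 16.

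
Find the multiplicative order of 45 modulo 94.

46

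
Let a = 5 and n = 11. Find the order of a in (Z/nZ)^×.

5

By Lagrange's theorem, ord_11(5) divides φ(11) = 11 − 1 = 10 = 2 · 5.
Divisors of 10: 1, 2, 5, 10.
Compute 5^d (mod 11) for the divisors d until we hit 1:
5^1 ≡ 5 (mod 11)
5^2 ≡ 3 (mod 11)
5^5 ≡ 1 (mod 11) ✓
Therefore the multiplicative order of 5 modulo 11 is 5.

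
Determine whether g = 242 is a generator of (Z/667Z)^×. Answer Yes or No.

667 = 23 · 29 is a product of two distinct odd primes, so (Z/667Z)^× ≅ (Z/23Z)^× × (Z/29Z)^× is not cyclic.
No primitive root modulo 667 exists; in particular 242 is not one.

No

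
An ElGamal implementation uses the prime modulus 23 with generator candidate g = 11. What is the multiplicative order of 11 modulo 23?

ord(11) | φ(23) = 23 − 1 = 22 = 2 · 11.
Divisors of 22: 1, 2, 11, 22.
Evaluate successive powers at the divisors of 22:
11^1 ≡ 11 (mod 23)
11^2 ≡ 6 (mod 23)
11^11 ≡ 22 (mod 23)
11^22 ≡ 1 (mod 23) ✓
Hence ord(11) = 22.

22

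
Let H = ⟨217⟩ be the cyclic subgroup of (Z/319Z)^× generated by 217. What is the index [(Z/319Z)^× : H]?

2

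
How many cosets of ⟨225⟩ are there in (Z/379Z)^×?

2

Since 225 ∈ (Z/379Z)^×, its order divides φ(379) = 379 − 1 = 378 = 2 · 3^3 · 7.
Divisors of 378: 1, 2, 3, 6, 7, 9, 14, 18, 21, 27, 42, 54, 63, 126, 189, 378.
Compute 225^d (mod 379) for the divisors d until we hit 1:
225^1 ≡ 225 (mod 379)
225^2 ≡ 218 (mod 379)
225^3 ≡ 159 (mod 379)
225^6 ≡ 267 (mod 379)
225^7 ≡ 193 (mod 379)
225^9 ≡ 5 (mod 379)
225^14 ≡ 107 (mod 379)
225^18 ≡ 25 (mod 379)
225^21 ≡ 185 (mod 379)
225^27 ≡ 125 (mod 379)
225^42 ≡ 115 (mod 379)
225^54 ≡ 86 (mod 379)
225^63 ≡ 51 (mod 379)
225^126 ≡ 327 (mod 379)
225^189 ≡ 1 (mod 379) ✓
Thus |⟨225⟩| = ord(225) = 189.
Index = |(Z/379Z)^×| / |⟨225⟩| = 378 / 189 = 2.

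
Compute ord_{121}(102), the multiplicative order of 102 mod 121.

By Lagrange's theorem, ord_121(102) divides φ(121) = φ(11^2) = 11·(11−1) = 110 = 2 · 5 · 11.
Divisors of 110: 1, 2, 5, 10, 11, 22, 55, 110.
Compute 102^d (mod 121) for the divisors d until we hit 1:
102^1 ≡ 102 (mod 121)
102^2 ≡ 119 (mod 121)
102^5 ≡ 45 (mod 121)
102^10 ≡ 89 (mod 121)
102^11 ≡ 3 (mod 121)
102^22 ≡ 9 (mod 121)
102^55 ≡ 1 (mod 121) ✓
Hence ord(102) = 55.

55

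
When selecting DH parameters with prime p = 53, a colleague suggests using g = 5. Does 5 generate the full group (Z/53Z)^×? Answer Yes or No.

Yes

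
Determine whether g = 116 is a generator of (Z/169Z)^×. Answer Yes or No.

No

φ(169) = φ(13^2) = 13·(13−1) = 156 = 2^2 · 3 · 13.
It suffices to check that the order of 116 is not a proper divisor of 156: compute 116^(156/q) for q ∈ {2, 3, 13}.
116^78 ≡ 1 (mod 169)  [q = 2: ≡ 1 ✗]
116^52 ≡ 1 (mod 169)  [q = 3: ≡ 1 ✗]
116^12 ≡ 118 (mod 169)  [q = 13: ≢ 1 ✓]
The check at q = 2 fails, so 116 generates a proper subgroup.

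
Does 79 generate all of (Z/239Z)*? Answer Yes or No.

Yes

φ(239) = 239 − 1 = 238 = 2 · 7 · 17.
It suffices to check that the order of 79 is not a proper divisor of 238: compute 79^(238/q) for q ∈ {2, 7, 17}.
79^119 ≡ 238 (mod 239)  [q = 2: ≢ 1 ✓]
79^34 ≡ 10 (mod 239)  [q = 7: ≢ 1 ✓]
79^14 ≡ 51 (mod 239)  [q = 17: ≢ 1 ✓]
Every test exponent gives a nontrivial residue, hence 79 generates the full group.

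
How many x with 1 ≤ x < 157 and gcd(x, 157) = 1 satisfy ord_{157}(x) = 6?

2

φ(157) = 157 − 1 = 156 = 2^2 · 3 · 13.
Since (Z/157Z)^× is cyclic of order 156, the number of elements of order d is φ(d) when d | 156 and 0 otherwise.
6 = 2 · 3 divides 156, and φ(6) = 2.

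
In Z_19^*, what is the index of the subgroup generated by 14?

1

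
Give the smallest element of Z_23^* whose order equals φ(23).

φ(23) = 23 − 1 = 22 = 2 · 11.
Test candidates g = 2, 3, … against the prime factors q ∈ {2, 11} of φ(23): g is a generator iff g^(22/q) ≢ 1 for every such q.
g = 2: 2^11 ≡ 1 — hits 1, so not a primitive root.
g = 3: 3^11 ≡ 1 — hits 1, so not a primitive root.
g = 4: 4^11 ≡ 1 — hits 1, so not a primitive root.
g = 5: 5^11 ≡ 22; 5^2 ≡ 2 — none is 1, so 5 is a primitive root.
So 5 is the smallest generator of (Z/23Z)^×.

5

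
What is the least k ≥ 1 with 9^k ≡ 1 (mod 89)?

By Lagrange's theorem, ord_89(9) divides φ(89) = 89 − 1 = 88 = 2^3 · 11.
Divisors of 88: 1, 2, 4, 8, 11, 22, 44, 88.
Compute 9^d (mod 89) for the divisors d until we hit 1:
9^1 ≡ 9 (mod 89)
9^2 ≡ 81 (mod 89)
9^4 ≡ 64 (mod 89)
9^8 ≡ 2 (mod 89)
9^11 ≡ 34 (mod 89)
9^22 ≡ 88 (mod 89)
9^44 ≡ 1 (mod 89) ✓
Therefore the multiplicative order of 9 modulo 89 is 44.

44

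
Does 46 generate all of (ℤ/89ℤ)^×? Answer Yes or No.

Yes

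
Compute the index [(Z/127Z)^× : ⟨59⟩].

The order of 59 must divide φ(127) = 127 − 1 = 126 = 2 · 3^2 · 7.
Divisors of 126: 1, 2, 3, 6, 7, 9, 14, 18, 21, 42, 63, 126.
Compute 59^d (mod 127) for the divisors d until we hit 1:
59^1 ≡ 59
59^2 ≡ 52
59^3 ≡ 20
59^6 ≡ 19
59^7 ≡ 105
59^9 ≡ 126
59^14 ≡ 103
59^18 ≡ 1
The order of 59 is 18, so the subgroup it generates has 18 elements.
Index = |(Z/127Z)^×| / |⟨59⟩| = 126 / 18 = 7.

7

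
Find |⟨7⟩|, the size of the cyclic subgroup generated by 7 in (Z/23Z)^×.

22

The order of 7 must divide φ(23) = 23 − 1 = 22 = 2 · 11.
Divisors of 22: 1, 2, 11, 22.
Test each divisor d:
7^1 ≡ 7 (mod 23)
7^2 ≡ 3 (mod 23)
7^11 ≡ 22 (mod 23)
7^22 ≡ 1 (mod 23) ✓
Hence ord(7) = 22.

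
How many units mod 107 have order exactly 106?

52

φ(107) = 107 − 1 = 106 = 2 · 53.
Since (Z/107Z)^× is cyclic of order 106, the number of elements of order d is φ(d) when d | 106 and 0 otherwise.
106 = 2 · 53 divides 106, and φ(106) = 52.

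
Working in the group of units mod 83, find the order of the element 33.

41

By Lagrange's theorem, ord_83(33) divides φ(83) = 83 − 1 = 82 = 2 · 41.
Divisors of 82: 1, 2, 41, 82.
Test each divisor d:
33^1 ≡ 33 (mod 83)
33^2 ≡ 10 (mod 83)
33^41 ≡ 1 (mod 83) ✓
Therefore the multiplicative order of 33 modulo 83 is 41.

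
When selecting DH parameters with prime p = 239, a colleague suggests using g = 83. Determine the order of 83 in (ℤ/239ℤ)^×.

119

ord(83) | φ(239) = 239 − 1 = 238 = 2 · 7 · 17.
Divisors of 238: 1, 2, 7, 14, 17, 34, 119, 238.
Test each divisor d:
83^1 ≡ 83 (mod 239)
83^2 ≡ 197 (mod 239)
83^7 ≡ 166 (mod 239)
83^14 ≡ 71 (mod 239)
83^17 ≡ 98 (mod 239)
83^34 ≡ 44 (mod 239)
83^119 ≡ 1 (mod 239) ✓
Hence ord(83) = 119.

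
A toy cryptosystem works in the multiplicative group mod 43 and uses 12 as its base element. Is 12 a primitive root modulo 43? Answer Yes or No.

Yes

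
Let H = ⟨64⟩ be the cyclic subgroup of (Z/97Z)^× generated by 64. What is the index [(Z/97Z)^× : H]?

The order of 64 must divide φ(97) = 97 − 1 = 96 = 2^5 · 3.
Divisors of 96: 1, 2, 3, 4, 6, 8, 12, 16, 24, 32, 48, 96.
Compute 64^d (mod 97) for the divisors d until we hit 1:
64^1 ≡ 64 (mod 97)
64^2 ≡ 22 (mod 97)
64^3 ≡ 50 (mod 97)
64^4 ≡ 96 (mod 97)
64^6 ≡ 75 (mod 97)
64^8 ≡ 1 (mod 97) ✓
The order of 64 is 8, so the subgroup it generates has 8 elements.
[(Z/97Z)^× : ⟨64⟩] = 96/8 = 12.

12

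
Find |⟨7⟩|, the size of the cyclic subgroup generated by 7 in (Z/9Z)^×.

3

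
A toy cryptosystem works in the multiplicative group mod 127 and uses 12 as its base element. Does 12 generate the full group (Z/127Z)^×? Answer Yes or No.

φ(127) = 127 − 1 = 126 = 2 · 3^2 · 7.
An element g generates (Z/127Z)^× iff g^(126/q) ≢ 1 (mod 127) for each prime q ∈ {2, 3, 7}.
12^63 ≡ 126 (mod 127)  [q = 2: ≢ 1 ✓]
12^42 ≡ 107 (mod 127)  [q = 3: ≢ 1 ✓]
12^18 ≡ 8 (mod 127)  [q = 7: ≢ 1 ✓]
All checks pass, so 12 has order 126 and is a primitive root modulo 127.

Yes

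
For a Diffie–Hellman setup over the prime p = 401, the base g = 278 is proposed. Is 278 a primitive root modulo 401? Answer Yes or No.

Yes

φ(401) = 401 − 1 = 400 = 2^4 · 5^2.
An element g generates (Z/401Z)^× iff g^(400/q) ≢ 1 (mod 401) for each prime q ∈ {2, 5}.
278^200 ≡ 400 (mod 401)  [q = 2: ≢ 1 ✓]
278^80 ≡ 39 (mod 401)  [q = 5: ≢ 1 ✓]
All checks pass, so 278 has order 400 and is a primitive root modulo 401.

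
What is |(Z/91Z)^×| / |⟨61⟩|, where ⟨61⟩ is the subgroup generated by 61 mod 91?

12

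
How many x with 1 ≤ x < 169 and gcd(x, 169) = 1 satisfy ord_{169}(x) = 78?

24

φ(169) = φ(13^2) = 13·(13−1) = 156 = 2^2 · 3 · 13.
Since (Z/169Z)^× is cyclic of order 156, the number of elements of order d is φ(d) when d | 156 and 0 otherwise.
78 = 2 · 3 · 13 divides 156, and φ(78) = 24.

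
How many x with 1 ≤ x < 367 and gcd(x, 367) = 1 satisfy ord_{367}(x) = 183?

φ(367) = 367 − 1 = 366 = 2 · 3 · 61.
(Z/367Z)^× is cyclic (|G| = 366); a cyclic group of order m has exactly φ(d) elements of each order d | m, and none otherwise.
183 = 3 · 61 divides 366, and φ(183) = 120.

120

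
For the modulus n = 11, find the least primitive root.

φ(11) = 11 − 1 = 10 = 2 · 5.
Test candidates g = 2, 3, … against the prime factors q ∈ {2, 5} of φ(11): g is a generator iff g^(10/q) ≢ 1 for every such q.
g = 2: 2^5 ≡ 10; 2^2 ≡ 4 — none is 1, so 2 is a primitive root.
The smallest primitive root modulo 11 is 2.

2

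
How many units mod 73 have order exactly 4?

2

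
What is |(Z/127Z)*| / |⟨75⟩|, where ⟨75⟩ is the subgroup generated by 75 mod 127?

7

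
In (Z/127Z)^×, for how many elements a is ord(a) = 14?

φ(127) = 127 − 1 = 126 = 2 · 3^2 · 7.
In a cyclic group of order 126, there are φ(d) elements of order d for each divisor d of 126, and zero for non-divisors.
14 = 2 · 7 divides 126, and φ(14) = 6.

6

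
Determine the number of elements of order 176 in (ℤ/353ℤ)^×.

φ(353) = 353 − 1 = 352 = 2^5 · 11.
In a cyclic group of order 352, there are φ(d) elements of order d for each divisor d of 352, and zero for non-divisors.
176 = 2^4 · 11 divides 352, and φ(176) = 80.

80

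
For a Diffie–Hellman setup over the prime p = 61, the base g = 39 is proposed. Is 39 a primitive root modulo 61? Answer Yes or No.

No

φ(61) = 61 − 1 = 60 = 2^2 · 3 · 5.
An element g generates (Z/61Z)^× iff g^(60/q) ≢ 1 (mod 61) for each prime q ∈ {2, 3, 5}.
39^30 ≡ 1 (mod 61)  [q = 2: ≡ 1 ✗]
39^20 ≡ 47 (mod 61)  [q = 3: ≢ 1 ✓]
39^12 ≡ 9 (mod 61)  [q = 5: ≢ 1 ✓]
The check at q = 2 fails, so 39 generates a proper subgroup.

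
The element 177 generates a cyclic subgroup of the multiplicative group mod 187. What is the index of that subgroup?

10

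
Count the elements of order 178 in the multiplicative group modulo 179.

88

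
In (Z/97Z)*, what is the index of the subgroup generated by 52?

3

ord(52) | φ(97) = 97 − 1 = 96 = 2^5 · 3.
Divisors of 96: 1, 2, 3, 4, 6, 8, 12, 16, 24, 32, 48, 96.
Compute 52^d (mod 97) for the divisors d until we hit 1:
52^1 ≡ 52 (mod 97)
52^2 ≡ 85 (mod 97)
52^3 ≡ 55 (mod 97)
52^4 ≡ 47 (mod 97)
52^6 ≡ 18 (mod 97)
52^8 ≡ 75 (mod 97)
52^12 ≡ 33 (mod 97)
52^16 ≡ 96 (mod 97)
52^24 ≡ 22 (mod 97)
52^32 ≡ 1 (mod 97) ✓
Thus |⟨52⟩| = ord(52) = 32.
[(Z/97Z)^× : ⟨52⟩] = 96/32 = 3.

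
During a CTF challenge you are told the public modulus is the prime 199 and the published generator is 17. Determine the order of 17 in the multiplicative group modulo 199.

ord(17) | φ(199) = 199 − 1 = 198 = 2 · 3^2 · 11.
Divisors of 198: 1, 2, 3, 6, 9, 11, 18, 22, 33, 66, 99, 198.
Compute 17^d (mod 199) for the divisors d until we hit 1:
17^1 ≡ 17 (mod 199)
17^2 ≡ 90 (mod 199)
17^3 ≡ 137 (mod 199)
17^6 ≡ 63 (mod 199)
17^9 ≡ 74 (mod 199)
17^11 ≡ 93 (mod 199)
17^18 ≡ 103 (mod 199)
17^22 ≡ 92 (mod 199)
17^33 ≡ 198 (mod 199)
17^66 ≡ 1 (mod 199) ✓
The smallest such exponent is 66, so the order of 17 is 66.

66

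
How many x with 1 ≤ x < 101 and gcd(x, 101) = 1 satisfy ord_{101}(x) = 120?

0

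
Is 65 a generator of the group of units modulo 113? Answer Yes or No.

φ(113) = 113 − 1 = 112 = 2^4 · 7.
Test 65^(112/q) mod 113 for each prime factor q of 112:
65^56 ≡ 112 (mod 113)  [q = 2: ≢ 1 ✓]
65^16 ≡ 1 (mod 113)  [q = 7: ≡ 1 ✗]
65^16 ≡ 1 shows ord(65) | 16, strictly less than φ(113); not a primitive root.

No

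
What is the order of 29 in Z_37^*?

12

The order of 29 must divide φ(37) = 37 − 1 = 36 = 2^2 · 3^2.
Divisors of 36: 1, 2, 3, 4, 6, 9, 12, 18, 36.
Test each divisor d:
29^1 ≡ 29 (mod 37)
29^2 ≡ 27 (mod 37)
29^3 ≡ 6 (mod 37)
29^4 ≡ 26 (mod 37)
29^6 ≡ 36 (mod 37)
29^9 ≡ 31 (mod 37)
29^12 ≡ 1 (mod 37) ✓
Therefore the multiplicative order of 29 modulo 37 is 12.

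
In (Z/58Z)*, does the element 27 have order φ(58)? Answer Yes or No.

φ(58) = φ(2)·φ(29) = 1·28 = 28 = 2^2 · 7.
Test 27^(28/q) mod 58 for each prime factor q of 28:
27^14 ≡ 57 (mod 58)  [q = 2: ≢ 1 ✓]
27^4 ≡ 45 (mod 58)  [q = 7: ≢ 1 ✓]
Every test exponent gives a nontrivial residue, hence 27 generates the full group.

Yes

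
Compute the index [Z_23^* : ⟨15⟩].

By Lagrange's theorem, ord_23(15) divides φ(23) = 23 − 1 = 22 = 2 · 11.
Divisors of 22: 1, 2, 11, 22.
Evaluate successive powers at the divisors of 22:
15^1 ≡ 15 (mod 23)
15^2 ≡ 18 (mod 23)
15^11 ≡ 22 (mod 23)
15^22 ≡ 1 (mod 23) ✓
The order of 15 is 22, so the subgroup it generates has 22 elements.
Index = |(Z/23Z)^×| / |⟨15⟩| = 22 / 22 = 1.

1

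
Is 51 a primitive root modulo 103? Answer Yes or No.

φ(103) = 103 − 1 = 102 = 2 · 3 · 17.
An element g generates (Z/103Z)^× iff g^(102/q) ≢ 1 (mod 103) for each prime q ∈ {2, 3, 17}.
51^51 ≡ 102 (mod 103)  [q = 2: ≢ 1 ✓]
51^34 ≡ 56 (mod 103)  [q = 3: ≢ 1 ✓]
51^6 ≡ 66 (mod 103)  [q = 17: ≢ 1 ✓]
All checks pass, so 51 has order 102 and is a primitive root modulo 103.

Yes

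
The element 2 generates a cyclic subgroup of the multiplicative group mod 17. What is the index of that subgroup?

2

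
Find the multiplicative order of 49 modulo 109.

The order of 49 must divide φ(109) = 109 − 1 = 108 = 2^2 · 3^3.
Divisors of 108: 1, 2, 3, 4, 6, 9, 12, 18, 27, 36, 54, 108.
Check 49^d mod 109 for each divisor in increasing order:
49^1 ≡ 49 (mod 109)
49^2 ≡ 3 (mod 109)
49^3 ≡ 38 (mod 109)
49^4 ≡ 9 (mod 109)
49^6 ≡ 27 (mod 109)
49^9 ≡ 45 (mod 109)
49^12 ≡ 75 (mod 109)
49^18 ≡ 63 (mod 109)
49^27 ≡ 1 (mod 109) ✓
Therefore the multiplicative order of 49 modulo 109 is 27.

27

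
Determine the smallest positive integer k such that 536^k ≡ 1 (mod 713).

330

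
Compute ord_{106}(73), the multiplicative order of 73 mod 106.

52

By Lagrange's theorem, ord_106(73) divides φ(106) = φ(2)·φ(53) = 1·52 = 52 = 2^2 · 13.
Divisors of 52: 1, 2, 4, 13, 26, 52.
Evaluate successive powers at the divisors of 52:
73^1 ≡ 73 (mod 106)
73^2 ≡ 29 (mod 106)
73^4 ≡ 99 (mod 106)
73^13 ≡ 83 (mod 106)
73^26 ≡ 105 (mod 106)
73^52 ≡ 1 (mod 106) ✓
Hence ord(73) = 52.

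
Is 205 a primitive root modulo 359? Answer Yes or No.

φ(359) = 359 − 1 = 358 = 2 · 179.
Test 205^(358/q) mod 359 for each prime factor q of 358:
205^179 ≡ 1 (mod 359)  [q = 2: ≡ 1 ✗]
205^2 ≡ 22 (mod 359)  [q = 179: ≢ 1 ✓]
205^179 ≡ 1 shows ord(205) | 179, strictly less than φ(359); not a primitive root.

No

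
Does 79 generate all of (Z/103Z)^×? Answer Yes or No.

No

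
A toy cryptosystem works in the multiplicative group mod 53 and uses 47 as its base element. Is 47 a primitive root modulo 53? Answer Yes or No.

No

φ(53) = 53 − 1 = 52 = 2^2 · 13.
An element g generates (Z/53Z)^× iff g^(52/q) ≢ 1 (mod 53) for each prime q ∈ {2, 13}.
47^26 ≡ 1 (mod 53)  [q = 2: ≡ 1 ✗]
47^4 ≡ 24 (mod 53)  [q = 13: ≢ 1 ✓]
47^26 ≡ 1 shows ord(47) | 26, strictly less than φ(53); not a primitive root.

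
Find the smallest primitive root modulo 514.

φ(514) = φ(2)·φ(257) = 1·256 = 256 = 2^8.
Test candidates g = 2, 3, … against the prime factors q ∈ {2} of φ(514): g is a generator iff g^(256/q) ≢ 1 for every such q.
g = 2: gcd(2, 514) = 2 > 1, not a unit — skip.
g = 3: 3^128 ≡ 513 — none is 1, so 3 is a primitive root.
Hence the least primitive root of 514 is 3.

3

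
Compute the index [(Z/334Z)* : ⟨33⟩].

2

By Lagrange's theorem, ord_334(33) divides φ(334) = φ(2)·φ(167) = 1·166 = 166 = 2 · 83.
Divisors of 166: 1, 2, 83, 166.
Check 33^d mod 334 for each divisor in increasing order:
33^1 ≡ 33 (mod 334)
33^2 ≡ 87 (mod 334)
33^83 ≡ 1 (mod 334) ✓
So ord_334(33) = 83, hence |⟨33⟩| = 83.
The index is φ(334) / ord(33) = 166 / 83 = 2.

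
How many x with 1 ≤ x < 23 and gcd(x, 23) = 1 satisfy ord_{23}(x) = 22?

φ(23) = 23 − 1 = 22 = 2 · 11.
Since (Z/23Z)^× is cyclic of order 22, the number of elements of order d is φ(d) when d | 22 and 0 otherwise.
22 = 2 · 11 divides 22, and φ(22) = 10.

10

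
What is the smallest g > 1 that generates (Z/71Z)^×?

7

φ(71) = 71 − 1 = 70 = 2 · 5 · 7.
g is a primitive root iff g^(70/q) ≢ 1 (mod 71) for each prime q ∈ {2, 5, 7}.
g = 2: 2^35 ≡ 1 — hits 1, so not a primitive root.
g = 3: 3^35 ≡ 1 — hits 1, so not a primitive root.
g = 4: 4^35 ≡ 1 — hits 1, so not a primitive root.
g = 5: 5^35 ≡ 1 — hits 1, so not a primitive root.
g = 6: 6^35 ≡ 1 — hits 1, so not a primitive root.
g = 7: 7^35 ≡ 70; 7^14 ≡ 54; 7^10 ≡ 45 — none is 1, so 7 is a primitive root.
Hence the least primitive root of 71 is 7.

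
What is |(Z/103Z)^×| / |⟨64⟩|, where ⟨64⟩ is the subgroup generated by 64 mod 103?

6

Since 64 ∈ (Z/103Z)^×, its order divides φ(103) = 103 − 1 = 102 = 2 · 3 · 17.
Divisors of 102: 1, 2, 3, 6, 17, 34, 51, 102.
Compute 64^d (mod 103) for the divisors d until we hit 1:
64^1 ≡ 64 (mod 103)
64^2 ≡ 79 (mod 103)
64^3 ≡ 9 (mod 103)
64^6 ≡ 81 (mod 103)
64^17 ≡ 1 (mod 103) ✓
So ord_103(64) = 17, hence |⟨64⟩| = 17.
[(Z/103Z)^× : ⟨64⟩] = 102/17 = 6.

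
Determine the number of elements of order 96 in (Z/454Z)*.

0

φ(454) = φ(2)·φ(227) = 1·226 = 226 = 2 · 113.
(Z/454Z)^× is cyclic (|G| = 226); a cyclic group of order m has exactly φ(d) elements of each order d | m, and none otherwise.
Here 226 is not a multiple of 96, so there are no elements of order 96.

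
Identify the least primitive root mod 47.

5

φ(47) = 47 − 1 = 46 = 2 · 23.
g is a primitive root iff g^(46/q) ≢ 1 (mod 47) for each prime q ∈ {2, 23}.
g = 2: 2^23 ≡ 1 — hits 1, so not a primitive root.
g = 3: 3^23 ≡ 1 — hits 1, so not a primitive root.
g = 4: 4^23 ≡ 1 — hits 1, so not a primitive root.
g = 5: 5^23 ≡ 46; 5^2 ≡ 25 — none is 1, so 5 is a primitive root.
So 5 is the smallest generator of (Z/47Z)^×.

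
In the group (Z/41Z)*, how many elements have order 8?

φ(41) = 41 − 1 = 40 = 2^3 · 5.
In a cyclic group of order 40, there are φ(d) elements of order d for each divisor d of 40, and zero for non-divisors.
8 = 2^3 divides 40, and φ(8) = 4.

4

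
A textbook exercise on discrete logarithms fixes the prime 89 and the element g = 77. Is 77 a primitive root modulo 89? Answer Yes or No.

φ(89) = 89 − 1 = 88 = 2^3 · 11.
An element g generates (Z/89Z)^× iff g^(88/q) ≢ 1 (mod 89) for each prime q ∈ {2, 11}.
77^44 ≡ 88 (mod 89)  [q = 2: ≢ 1 ✓]
77^8 ≡ 1 (mod 89)  [q = 11: ≡ 1 ✗]
77^8 ≡ 1 shows ord(77) | 8, strictly less than φ(89); not a primitive root.

No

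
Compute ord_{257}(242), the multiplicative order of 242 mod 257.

The order of 242 must divide φ(257) = 257 − 1 = 256 = 2^8.
Divisors of 256: 1, 2, 4, 8, 16, 32, 64, 128, 256.
Evaluate successive powers at the divisors of 256:
242^1 ≡ 242 (mod 257)
242^2 ≡ 225 (mod 257)
242^4 ≡ 253 (mod 257)
242^8 ≡ 16 (mod 257)
242^16 ≡ 256 (mod 257)
242^32 ≡ 1 (mod 257) ✓
Hence ord(242) = 32.

32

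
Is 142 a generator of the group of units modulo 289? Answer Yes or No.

Yes

φ(289) = φ(17^2) = 17·(17−1) = 272 = 2^4 · 17.
Test 142^(272/q) mod 289 for each prime factor q of 272:
142^136 ≡ 288 (mod 289)  [q = 2: ≢ 1 ✓]
142^16 ≡ 273 (mod 289)  [q = 17: ≢ 1 ✓]
All checks pass, so 142 has order 272 and is a primitive root modulo 289.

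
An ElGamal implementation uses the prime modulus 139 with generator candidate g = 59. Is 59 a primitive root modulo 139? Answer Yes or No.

φ(139) = 139 − 1 = 138 = 2 · 3 · 23.
59 is a primitive root mod 139 iff 59^(φ(139)/q) ≢ 1 for every prime q | φ(139), i.e. q ∈ {2, 3, 23}.
59^69 ≡ 138 (mod 139)  [q = 2: ≢ 1 ✓]
59^46 ≡ 1 (mod 139)  [q = 3: ≡ 1 ✗]
59^6 ≡ 77 (mod 139)  [q = 23: ≢ 1 ✓]
The check at q = 3 fails, so 59 generates a proper subgroup.

No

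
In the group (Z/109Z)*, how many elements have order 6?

2

φ(109) = 109 − 1 = 108 = 2^2 · 3^3.
(Z/109Z)^× is cyclic (|G| = 108); a cyclic group of order m has exactly φ(d) elements of each order d | m, and none otherwise.
6 = 2 · 3 divides 108, and φ(6) = 2.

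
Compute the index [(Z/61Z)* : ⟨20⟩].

12

By Lagrange's theorem, ord_61(20) divides φ(61) = 61 − 1 = 60 = 2^2 · 3 · 5.
Divisors of 60: 1, 2, 3, 4, 5, 6, 10, 12, 15, 20, 30, 60.
Test each divisor d:
20^1 ≡ 20
20^2 ≡ 34
20^3 ≡ 9
20^4 ≡ 58
20^5 ≡ 1
Thus |⟨20⟩| = ord(20) = 5.
[(Z/61Z)^× : ⟨20⟩] = 60/5 = 12.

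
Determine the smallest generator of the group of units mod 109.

6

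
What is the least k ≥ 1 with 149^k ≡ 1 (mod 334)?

The order of 149 must divide φ(334) = φ(2)·φ(167) = 1·166 = 166 = 2 · 83.
Divisors of 166: 1, 2, 83, 166.
Compute 149^d (mod 334) for the divisors d until we hit 1:
149^1 ≡ 149
149^2 ≡ 157
149^83 ≡ 333
149^166 ≡ 1
So ord_334(149) = 166.

166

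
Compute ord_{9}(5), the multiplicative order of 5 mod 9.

6

By Lagrange's theorem, ord_9(5) divides φ(9) = φ(3^2) = 3·(3−1) = 6 = 2 · 3.
Divisors of 6: 1, 2, 3, 6.
Check 5^d mod 9 for each divisor in increasing order:
5^1 ≡ 5 (mod 9)
5^2 ≡ 7 (mod 9)
5^3 ≡ 8 (mod 9)
5^6 ≡ 1 (mod 9) ✓
Hence ord(5) = 6.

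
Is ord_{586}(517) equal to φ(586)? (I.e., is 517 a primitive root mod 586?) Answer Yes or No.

No

φ(586) = φ(2)·φ(293) = 1·292 = 292 = 2^2 · 73.
517 is a primitive root mod 586 iff 517^(φ(586)/q) ≢ 1 for every prime q | φ(586), i.e. q ∈ {2, 73}.
517^146 ≡ 1 (mod 586)  [q = 2: ≡ 1 ✗]
517^4 ≡ 55 (mod 586)  [q = 73: ≢ 1 ✓]
Since 517^146 ≡ 1, the order of 517 divides 146 < 292, so 517 is not a primitive root.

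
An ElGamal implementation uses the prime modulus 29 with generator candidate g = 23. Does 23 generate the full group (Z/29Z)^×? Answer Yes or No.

No

φ(29) = 29 − 1 = 28 = 2^2 · 7.
An element g generates (Z/29Z)^× iff g^(28/q) ≢ 1 (mod 29) for each prime q ∈ {2, 7}.
23^14 ≡ 1 (mod 29)  [q = 2: ≡ 1 ✗]
23^4 ≡ 20 (mod 29)  [q = 7: ≢ 1 ✓]
23^14 ≡ 1 shows ord(23) | 14, strictly less than φ(29); not a primitive root.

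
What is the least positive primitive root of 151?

6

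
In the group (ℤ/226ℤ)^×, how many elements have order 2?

1

φ(226) = φ(2)·φ(113) = 1·112 = 112 = 2^4 · 7.
In a cyclic group of order 112, there are φ(d) elements of order d for each divisor d of 112, and zero for non-divisors.
2 | 112, and φ(2) = 2 − 1 = 1.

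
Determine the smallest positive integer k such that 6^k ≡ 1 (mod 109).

Since 6 ∈ (Z/109Z)^×, its order divides φ(109) = 109 − 1 = 108 = 2^2 · 3^3.
Divisors of 108: 1, 2, 3, 4, 6, 9, 12, 18, 27, 36, 54, 108.
Check 6^d mod 109 for each divisor in increasing order:
6^1 ≡ 6
6^2 ≡ 36
6^3 ≡ 107
6^4 ≡ 97
6^6 ≡ 4
6^9 ≡ 101
6^12 ≡ 16
6^18 ≡ 64
6^27 ≡ 33
6^36 ≡ 63
6^54 ≡ 108
6^108 ≡ 1
The smallest such exponent is 108, so the order of 6 is 108.

108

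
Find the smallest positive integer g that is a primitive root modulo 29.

φ(29) = 29 − 1 = 28 = 2^2 · 7.
g is a primitive root iff g^(28/q) ≢ 1 (mod 29) for each prime q ∈ {2, 7}.
g = 2: 2^14 ≡ 28; 2^4 ≡ 16 — none is 1, so 2 is a primitive root.
Hence the least primitive root of 29 is 2.

2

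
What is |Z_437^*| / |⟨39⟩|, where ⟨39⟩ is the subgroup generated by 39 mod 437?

36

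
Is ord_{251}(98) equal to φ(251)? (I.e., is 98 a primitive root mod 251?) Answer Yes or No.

φ(251) = 251 − 1 = 250 = 2 · 5^3.
Test 98^(250/q) mod 251 for each prime factor q of 250:
98^125 ≡ 250 (mod 251)  [q = 2: ≢ 1 ✓]
98^50 ≡ 219 (mod 251)  [q = 5: ≢ 1 ✓]
Every test exponent gives a nontrivial residue, hence 98 generates the full group.

Yes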